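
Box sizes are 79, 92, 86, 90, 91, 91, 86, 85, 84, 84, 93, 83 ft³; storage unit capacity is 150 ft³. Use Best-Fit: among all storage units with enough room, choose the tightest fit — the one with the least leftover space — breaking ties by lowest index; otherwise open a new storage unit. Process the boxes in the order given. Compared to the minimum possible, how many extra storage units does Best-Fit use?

0

Best-Fit: [79] [92] [86] [90] [91] [91] [86] [85] [84] [84] [93] [83] → 12 storage units.
12 boxes exceed 75 ft³ (half the capacity), and no two of those can share a storage unit, so at least 12 storage units are needed.
So 12 is already optimal.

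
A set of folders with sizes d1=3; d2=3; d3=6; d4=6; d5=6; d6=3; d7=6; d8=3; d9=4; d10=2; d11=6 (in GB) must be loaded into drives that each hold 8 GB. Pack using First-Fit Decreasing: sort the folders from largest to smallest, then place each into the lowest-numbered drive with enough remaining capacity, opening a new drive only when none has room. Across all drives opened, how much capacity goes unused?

16

Sorted descending: 6, 6, 6, 6, 6, 4, 3, 3, 3, 3, 2.
drive 1: place 6 GB, 2 GB left
drive 2: place 6 GB, 2 GB left
drive 3: place 6 GB, 2 GB left
drive 4: place 6 GB, 2 GB left
drive 5: place 6 GB, 2 GB left
drive 6: place 4 GB, 4 GB left
drive 6: place 3 GB, 1 GB left
drive 7: place 3 GB, 5 GB left
drive 7: place 3 GB, 2 GB left
drive 8: place 3 GB, 5 GB left
drive 1: place 2 GB, 0 GB left
8 drives × 8 GB = 64 GB; used 48 GB; unused 16 GB.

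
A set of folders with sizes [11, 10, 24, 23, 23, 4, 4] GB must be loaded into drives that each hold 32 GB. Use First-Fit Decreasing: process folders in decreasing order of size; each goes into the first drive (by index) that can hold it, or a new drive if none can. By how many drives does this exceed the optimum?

First-Fit Decreasing: [24,4,4] [23] [23] [11,10] → 4 drives.
Total size 99 GB; any packing needs at least ⌈99/32⌉ = 4 drives.
So 4 is already optimal.

0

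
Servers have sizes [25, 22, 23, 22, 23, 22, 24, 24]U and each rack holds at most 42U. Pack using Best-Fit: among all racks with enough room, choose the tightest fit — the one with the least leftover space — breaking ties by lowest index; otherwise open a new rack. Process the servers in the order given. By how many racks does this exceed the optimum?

Best-Fit: [25] [22] [23] [22] [23] [22] [24] [24] → 8 racks.
8 servers exceed 21U (half the capacity), and no two of those can share a rack, so at least 8 racks are needed.
So 8 is already optimal.

0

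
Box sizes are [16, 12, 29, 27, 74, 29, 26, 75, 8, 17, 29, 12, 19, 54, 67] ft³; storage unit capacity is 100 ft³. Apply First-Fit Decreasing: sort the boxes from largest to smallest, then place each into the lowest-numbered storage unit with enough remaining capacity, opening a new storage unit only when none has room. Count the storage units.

Sorted descending: 75, 74, 67, 54, 29, 29, 29, 27, 26, 19, 17, 16, 12, 12, 8.
75 ft³ → storage unit 1 (remaining 25 ft³)
74 ft³ → storage unit 2 (remaining 26 ft³)
67 ft³ → storage unit 3 (remaining 33 ft³)
54 ft³ → storage unit 4 (remaining 46 ft³)
29 ft³ → storage unit 3 (remaining 4 ft³)
29 ft³ → storage unit 4 (remaining 17 ft³)
29 ft³ → storage unit 5 (remaining 71 ft³)
27 ft³ → storage unit 5 (remaining 44 ft³)
26 ft³ → storage unit 2 (remaining 0 ft³)
19 ft³ → storage unit 1 (remaining 6 ft³)
17 ft³ → storage unit 4 (remaining 0 ft³)
16 ft³ → storage unit 5 (remaining 28 ft³)
12 ft³ → storage unit 5 (remaining 16 ft³)
12 ft³ → storage unit 5 (remaining 4 ft³)
8 ft³ → storage unit 6 (remaining 92 ft³)
Final storage units: [75,19] [74,26] [67,29] [54,29,17] [29,27,16,12,12] [8].

6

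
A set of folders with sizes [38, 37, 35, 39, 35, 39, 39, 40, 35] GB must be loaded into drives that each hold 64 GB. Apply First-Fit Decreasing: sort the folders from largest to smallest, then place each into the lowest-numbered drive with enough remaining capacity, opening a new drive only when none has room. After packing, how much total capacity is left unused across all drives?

239

Sorted descending: 40, 39, 39, 39, 38, 37, 35, 35, 35.
40 GB → drive 1 (remaining 24 GB)
39 GB → drive 2 (remaining 25 GB)
39 GB → drive 3 (remaining 25 GB)
39 GB → drive 4 (remaining 25 GB)
38 GB → drive 5 (remaining 26 GB)
37 GB → drive 6 (remaining 27 GB)
35 GB → drive 7 (remaining 29 GB)
35 GB → drive 8 (remaining 29 GB)
35 GB → drive 9 (remaining 29 GB)
9 drives × 64 GB = 576 GB; used 337 GB; unused 239 GB.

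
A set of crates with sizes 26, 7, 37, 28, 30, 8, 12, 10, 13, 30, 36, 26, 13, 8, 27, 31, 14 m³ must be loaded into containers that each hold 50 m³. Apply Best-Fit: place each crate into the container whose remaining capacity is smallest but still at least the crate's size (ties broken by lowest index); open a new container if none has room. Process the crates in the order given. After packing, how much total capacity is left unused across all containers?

container 1: place 26 m³, 24 m³ left
container 1: place 7 m³, 17 m³ left
container 2: place 37 m³, 13 m³ left
container 3: place 28 m³, 22 m³ left
container 4: place 30 m³, 20 m³ left
container 2: place 8 m³, 5 m³ left
container 1: place 12 m³, 5 m³ left
container 4: place 10 m³, 10 m³ left
container 3: place 13 m³, 9 m³ left
container 5: place 30 m³, 20 m³ left
container 6: place 36 m³, 14 m³ left
container 7: place 26 m³, 24 m³ left
container 6: place 13 m³, 1 m³ left
container 3: place 8 m³, 1 m³ left
container 8: place 27 m³, 23 m³ left
container 9: place 31 m³, 19 m³ left
container 9: place 14 m³, 5 m³ left
9 containers × 50 m³ = 450 m³; used 356 m³; unused 94 m³.

94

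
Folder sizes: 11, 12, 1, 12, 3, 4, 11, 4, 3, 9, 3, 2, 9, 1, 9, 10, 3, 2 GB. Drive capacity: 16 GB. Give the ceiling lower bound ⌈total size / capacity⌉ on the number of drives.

7 drives

Total size = 11 + 12 + 1 + 12 + 3 + 4 + 11 + 4 + 3 + 9 + 3 + 2 + 9 + 1 + 9 + 10 + 3 + 2 = 109 GB.
⌈109 / 16⌉ = 7.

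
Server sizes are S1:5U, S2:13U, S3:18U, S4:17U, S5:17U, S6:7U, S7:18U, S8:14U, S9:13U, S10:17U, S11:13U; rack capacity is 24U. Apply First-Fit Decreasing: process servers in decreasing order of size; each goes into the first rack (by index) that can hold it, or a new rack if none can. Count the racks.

9

Sorted descending: 18, 18, 17, 17, 17, 14, 13, 13, 13, 7, 5.
rack 1: place 18U, 6U left
rack 2: place 18U, 6U left
rack 3: place 17U, 7U left
rack 4: place 17U, 7U left
rack 5: place 17U, 7U left
rack 6: place 14U, 10U left
rack 7: place 13U, 11U left
rack 8: place 13U, 11U left
rack 9: place 13U, 11U left
rack 3: place 7U, 0U left
rack 1: place 5U, 1U left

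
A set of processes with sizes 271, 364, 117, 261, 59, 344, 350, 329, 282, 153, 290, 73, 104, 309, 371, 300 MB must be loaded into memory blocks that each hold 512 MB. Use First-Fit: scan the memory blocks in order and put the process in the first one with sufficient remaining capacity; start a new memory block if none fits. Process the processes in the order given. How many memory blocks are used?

11

memory block 1: place 271 MB, 241 MB left
memory block 2: place 364 MB, 148 MB left
memory block 1: place 117 MB, 124 MB left
memory block 3: place 261 MB, 251 MB left
memory block 1: place 59 MB, 65 MB left
memory block 4: place 344 MB, 168 MB left
memory block 5: place 350 MB, 162 MB left
memory block 6: place 329 MB, 183 MB left
memory block 7: place 282 MB, 230 MB left
memory block 3: place 153 MB, 98 MB left
memory block 8: place 290 MB, 222 MB left
memory block 2: place 73 MB, 75 MB left
memory block 4: place 104 MB, 64 MB left
memory block 9: place 309 MB, 203 MB left
memory block 10: place 371 MB, 141 MB left
memory block 11: place 300 MB, 212 MB left
Final memory blocks: [271,117,59] [364,73] [261,153] [344,104] [350] [329] [282] [290] [309] [371] [300].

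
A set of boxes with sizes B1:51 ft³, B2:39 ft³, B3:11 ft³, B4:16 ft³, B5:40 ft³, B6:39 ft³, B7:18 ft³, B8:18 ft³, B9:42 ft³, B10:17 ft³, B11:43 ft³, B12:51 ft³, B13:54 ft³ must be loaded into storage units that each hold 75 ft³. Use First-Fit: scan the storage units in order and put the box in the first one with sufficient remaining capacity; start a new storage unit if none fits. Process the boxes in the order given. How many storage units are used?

storage unit 1: place B1 (51 ft³), 24 ft³ left
storage unit 2: place B2 (39 ft³), 36 ft³ left
storage unit 1: place B3 (11 ft³), 13 ft³ left
storage unit 2: place B4 (16 ft³), 20 ft³ left
storage unit 3: place B5 (40 ft³), 35 ft³ left
storage unit 4: place B6 (39 ft³), 36 ft³ left
storage unit 2: place B7 (18 ft³), 2 ft³ left
storage unit 3: place B8 (18 ft³), 17 ft³ left
storage unit 5: place B9 (42 ft³), 33 ft³ left
storage unit 3: place B10 (17 ft³), 0 ft³ left
storage unit 6: place B11 (43 ft³), 32 ft³ left
storage unit 7: place B12 (51 ft³), 24 ft³ left
storage unit 8: place B13 (54 ft³), 21 ft³ left
Final storage units: [51,11] [39,16,18] [40,18,17] [39] [42] [43] [51] [54].

8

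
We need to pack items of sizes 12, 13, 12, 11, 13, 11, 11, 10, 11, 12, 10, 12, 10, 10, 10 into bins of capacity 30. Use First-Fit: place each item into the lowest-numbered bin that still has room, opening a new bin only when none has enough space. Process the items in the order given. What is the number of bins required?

Put 12 in bin 1; 18 remain.
Put 13 in bin 1; 5 remain.
Put 12 in bin 2; 18 remain.
Put 11 in bin 2; 7 remain.
Put 13 in bin 3; 17 remain.
Put 11 in bin 3; 6 remain.
Put 11 in bin 4; 19 remain.
Put 10 in bin 4; 9 remain.
Put 11 in bin 5; 19 remain.
Put 12 in bin 5; 7 remain.
Put 10 in bin 6; 20 remain.
Put 12 in bin 6; 8 remain.
Put 10 in bin 7; 20 remain.
Put 10 in bin 7; 10 remain.
Put 10 in bin 7; 0 remain.

7 bins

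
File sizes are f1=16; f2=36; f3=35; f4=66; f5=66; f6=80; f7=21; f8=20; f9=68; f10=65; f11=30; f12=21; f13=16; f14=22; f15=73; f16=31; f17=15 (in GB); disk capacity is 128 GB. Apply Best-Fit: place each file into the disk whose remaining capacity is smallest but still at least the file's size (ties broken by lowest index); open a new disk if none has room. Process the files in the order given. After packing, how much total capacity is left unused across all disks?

disk 1: place f1 (16 GB), 112 GB left
disk 1: place f2 (36 GB), 76 GB left
disk 1: place f3 (35 GB), 41 GB left
disk 2: place f4 (66 GB), 62 GB left
disk 3: place f5 (66 GB), 62 GB left
disk 4: place f6 (80 GB), 48 GB left
disk 1: place f7 (21 GB), 20 GB left
disk 1: place f8 (20 GB), 0 GB left
disk 5: place f9 (68 GB), 60 GB left
disk 6: place f10 (65 GB), 63 GB left
disk 4: place f11 (30 GB), 18 GB left
disk 5: place f12 (21 GB), 39 GB left
disk 4: place f13 (16 GB), 2 GB left
disk 5: place f14 (22 GB), 17 GB left
disk 7: place f15 (73 GB), 55 GB left
disk 7: place f16 (31 GB), 24 GB left
disk 5: place f17 (15 GB), 2 GB left
7 disks × 128 GB = 896 GB; used 681 GB; unused 215 GB.

215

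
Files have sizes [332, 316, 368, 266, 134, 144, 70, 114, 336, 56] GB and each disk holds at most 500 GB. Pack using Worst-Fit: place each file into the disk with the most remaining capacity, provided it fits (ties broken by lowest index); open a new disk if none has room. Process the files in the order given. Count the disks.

disk 1: place 332 GB, 168 GB left
disk 2: place 316 GB, 184 GB left
disk 3: place 368 GB, 132 GB left
disk 4: place 266 GB, 234 GB left
disk 4: place 134 GB, 100 GB left
disk 2: place 144 GB, 40 GB left
disk 1: place 70 GB, 98 GB left
disk 3: place 114 GB, 18 GB left
disk 5: place 336 GB, 164 GB left
disk 5: place 56 GB, 108 GB left

5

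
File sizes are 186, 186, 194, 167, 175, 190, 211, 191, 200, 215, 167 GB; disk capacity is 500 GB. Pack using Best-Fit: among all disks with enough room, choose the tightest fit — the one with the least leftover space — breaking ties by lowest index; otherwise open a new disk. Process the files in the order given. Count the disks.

disk 1: place 186 GB, 314 GB left
disk 1: place 186 GB, 128 GB left
disk 2: place 194 GB, 306 GB left
disk 2: place 167 GB, 139 GB left
disk 3: place 175 GB, 325 GB left
disk 3: place 190 GB, 135 GB left
disk 4: place 211 GB, 289 GB left
disk 4: place 191 GB, 98 GB left
disk 5: place 200 GB, 300 GB left
disk 5: place 215 GB, 85 GB left
disk 6: place 167 GB, 333 GB left
Final disks: [186,186] [194,167] [175,190] [211,191] [200,215] [167].

6 disks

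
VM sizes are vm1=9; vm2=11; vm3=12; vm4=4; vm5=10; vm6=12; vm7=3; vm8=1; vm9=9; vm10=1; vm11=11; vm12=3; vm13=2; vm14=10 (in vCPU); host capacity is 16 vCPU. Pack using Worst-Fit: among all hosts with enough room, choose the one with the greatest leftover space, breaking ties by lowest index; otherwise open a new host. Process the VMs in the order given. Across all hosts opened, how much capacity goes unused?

Put vm1 (9 vCPU) in host 1; 7 vCPU remain.
Put vm2 (11 vCPU) in host 2; 5 vCPU remain.
Put vm3 (12 vCPU) in host 3; 4 vCPU remain.
Put vm4 (4 vCPU) in host 1; 3 vCPU remain.
Put vm5 (10 vCPU) in host 4; 6 vCPU remain.
Put vm6 (12 vCPU) in host 5; 4 vCPU remain.
Put vm7 (3 vCPU) in host 4; 3 vCPU remain.
Put vm8 (1 vCPU) in host 2; 4 vCPU remain.
Put vm9 (9 vCPU) in host 6; 7 vCPU remain.
Put vm10 (1 vCPU) in host 6; 6 vCPU remain.
Put vm11 (11 vCPU) in host 7; 5 vCPU remain.
Put vm12 (3 vCPU) in host 6; 3 vCPU remain.
Put vm13 (2 vCPU) in host 7; 3 vCPU remain.
Put vm14 (10 vCPU) in host 8; 6 vCPU remain.
8 hosts × 16 vCPU = 128 vCPU; used 98 vCPU; unused 30 vCPU.

30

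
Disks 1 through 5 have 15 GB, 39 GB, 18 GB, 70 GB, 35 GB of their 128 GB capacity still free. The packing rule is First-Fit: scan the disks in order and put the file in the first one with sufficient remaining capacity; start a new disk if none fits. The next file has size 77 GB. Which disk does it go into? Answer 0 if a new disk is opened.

No disk has ≥ 77 GB free, so a new disk is opened.

0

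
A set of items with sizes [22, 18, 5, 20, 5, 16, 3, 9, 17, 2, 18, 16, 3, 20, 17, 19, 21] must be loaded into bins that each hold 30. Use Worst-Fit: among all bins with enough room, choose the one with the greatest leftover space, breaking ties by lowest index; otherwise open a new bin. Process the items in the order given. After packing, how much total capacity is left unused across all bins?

99

22 → bin 1 (remaining 8)
18 → bin 2 (remaining 12)
5 → bin 2 (remaining 7)
20 → bin 3 (remaining 10)
5 → bin 3 (remaining 5)
16 → bin 4 (remaining 14)
3 → bin 4 (remaining 11)
9 → bin 4 (remaining 2)
17 → bin 5 (remaining 13)
2 → bin 5 (remaining 11)
18 → bin 6 (remaining 12)
16 → bin 7 (remaining 14)
3 → bin 7 (remaining 11)
20 → bin 8 (remaining 10)
17 → bin 9 (remaining 13)
19 → bin 10 (remaining 11)
21 → bin 11 (remaining 9)
11 bins × 30 = 330; used 231; unused 99.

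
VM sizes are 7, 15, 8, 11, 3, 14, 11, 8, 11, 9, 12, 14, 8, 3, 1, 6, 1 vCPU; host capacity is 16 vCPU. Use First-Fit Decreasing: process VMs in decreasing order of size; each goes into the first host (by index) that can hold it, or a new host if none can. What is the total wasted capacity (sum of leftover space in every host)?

18

Sorted descending: 15, 14, 14, 12, 11, 11, 11, 9, 8, 8, 8, 7, 6, 3, 3, 1, 1.
host 1: place 15 vCPU, 1 vCPU left
host 2: place 14 vCPU, 2 vCPU left
host 3: place 14 vCPU, 2 vCPU left
host 4: place 12 vCPU, 4 vCPU left
host 5: place 11 vCPU, 5 vCPU left
host 6: place 11 vCPU, 5 vCPU left
host 7: place 11 vCPU, 5 vCPU left
host 8: place 9 vCPU, 7 vCPU left
host 9: place 8 vCPU, 8 vCPU left
host 9: place 8 vCPU, 0 vCPU left
host 10: place 8 vCPU, 8 vCPU left
host 8: place 7 vCPU, 0 vCPU left
host 10: place 6 vCPU, 2 vCPU left
host 4: place 3 vCPU, 1 vCPU left
host 5: place 3 vCPU, 2 vCPU left
host 1: place 1 vCPU, 0 vCPU left
host 2: place 1 vCPU, 1 vCPU left
10 hosts × 16 vCPU = 160 vCPU; used 142 vCPU; unused 18 vCPU.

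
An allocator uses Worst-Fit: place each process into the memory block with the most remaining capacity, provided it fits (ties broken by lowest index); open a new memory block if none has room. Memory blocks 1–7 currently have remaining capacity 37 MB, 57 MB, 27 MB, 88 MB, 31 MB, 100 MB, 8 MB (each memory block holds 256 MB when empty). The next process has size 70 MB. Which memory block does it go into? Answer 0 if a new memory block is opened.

Memory blocks with room: memory block 4 (88 MB), memory block 6 (100 MB).
Most room is memory block 6 with 100 MB free.

6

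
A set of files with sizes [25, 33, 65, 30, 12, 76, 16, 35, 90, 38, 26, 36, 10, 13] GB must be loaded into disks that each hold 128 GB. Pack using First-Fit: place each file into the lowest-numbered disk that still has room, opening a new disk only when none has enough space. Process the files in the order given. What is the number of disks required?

4

25 GB → disk 1 (remaining 103 GB)
33 GB → disk 1 (remaining 70 GB)
65 GB → disk 1 (remaining 5 GB)
30 GB → disk 2 (remaining 98 GB)
12 GB → disk 2 (remaining 86 GB)
76 GB → disk 2 (remaining 10 GB)
16 GB → disk 3 (remaining 112 GB)
35 GB → disk 3 (remaining 77 GB)
90 GB → disk 4 (remaining 38 GB)
38 GB → disk 3 (remaining 39 GB)
26 GB → disk 3 (remaining 13 GB)
36 GB → disk 4 (remaining 2 GB)
10 GB → disk 2 (remaining 0 GB)
13 GB → disk 3 (remaining 0 GB)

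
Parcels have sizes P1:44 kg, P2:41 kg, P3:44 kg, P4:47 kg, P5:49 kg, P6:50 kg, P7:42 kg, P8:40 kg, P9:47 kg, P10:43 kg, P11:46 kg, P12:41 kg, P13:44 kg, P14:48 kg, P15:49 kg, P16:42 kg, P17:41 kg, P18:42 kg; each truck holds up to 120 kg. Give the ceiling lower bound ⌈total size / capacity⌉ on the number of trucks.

Total size = 44 + 41 + 44 + 47 + 49 + 50 + 42 + 40 + 47 + 43 + 46 + 41 + 44 + 48 + 49 + 42 + 41 + 42 = 800 kg.
⌈800 / 120⌉ = 7.

7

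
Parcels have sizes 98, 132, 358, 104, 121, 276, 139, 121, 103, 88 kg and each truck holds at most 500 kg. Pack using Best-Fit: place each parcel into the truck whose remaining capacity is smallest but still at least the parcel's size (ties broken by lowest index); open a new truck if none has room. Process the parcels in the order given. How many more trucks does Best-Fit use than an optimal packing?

0

Best-Fit: [98,132,121,139] [358,104] [276,121,103] [88] → 4 trucks.
Total size 1540 kg; any packing needs at least ⌈1540/500⌉ = 4 trucks.
So 4 is already optimal.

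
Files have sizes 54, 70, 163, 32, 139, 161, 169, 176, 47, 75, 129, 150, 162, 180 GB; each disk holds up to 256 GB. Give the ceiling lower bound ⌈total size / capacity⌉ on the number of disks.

7

Total size = 54 + 70 + 163 + 32 + 139 + 161 + 169 + 176 + 47 + 75 + 129 + 150 + 162 + 180 = 1707 GB.
⌈1707 / 256⌉ = 7.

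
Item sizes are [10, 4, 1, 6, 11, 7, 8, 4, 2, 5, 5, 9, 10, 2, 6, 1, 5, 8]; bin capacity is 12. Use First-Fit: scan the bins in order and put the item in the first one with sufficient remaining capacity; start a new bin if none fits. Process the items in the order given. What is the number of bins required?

Put 10 in bin 1; 2 remain.
Put 4 in bin 2; 8 remain.
Put 1 in bin 1; 1 remain.
Put 6 in bin 2; 2 remain.
Put 11 in bin 3; 1 remain.
Put 7 in bin 4; 5 remain.
Put 8 in bin 5; 4 remain.
Put 4 in bin 4; 1 remain.
Put 2 in bin 2; 0 remain.
Put 5 in bin 6; 7 remain.
Put 5 in bin 6; 2 remain.
Put 9 in bin 7; 3 remain.
Put 10 in bin 8; 2 remain.
Put 2 in bin 5; 2 remain.
Put 6 in bin 9; 6 remain.
Put 1 in bin 1; 0 remain.
Put 5 in bin 9; 1 remain.
Put 8 in bin 10; 4 remain.

10 bins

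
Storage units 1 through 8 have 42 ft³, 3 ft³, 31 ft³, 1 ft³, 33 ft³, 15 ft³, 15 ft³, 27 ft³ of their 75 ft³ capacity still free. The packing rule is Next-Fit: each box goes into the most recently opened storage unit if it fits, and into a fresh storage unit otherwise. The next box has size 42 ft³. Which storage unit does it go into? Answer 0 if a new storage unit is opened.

0

Next-Fit only looks at storage unit 8, which has 27 ft³ free.
42 ft³ does not fit, so a new storage unit is opened.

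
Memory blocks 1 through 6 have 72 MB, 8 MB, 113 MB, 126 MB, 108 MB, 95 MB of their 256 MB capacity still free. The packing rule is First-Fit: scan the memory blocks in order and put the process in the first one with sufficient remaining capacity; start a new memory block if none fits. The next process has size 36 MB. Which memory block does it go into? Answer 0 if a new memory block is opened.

1

Memory blocks with room: memory block 1 (72 MB), memory block 3 (113 MB), memory block 4 (126 MB), memory block 5 (108 MB), memory block 6 (95 MB).
The first with room is memory block 1.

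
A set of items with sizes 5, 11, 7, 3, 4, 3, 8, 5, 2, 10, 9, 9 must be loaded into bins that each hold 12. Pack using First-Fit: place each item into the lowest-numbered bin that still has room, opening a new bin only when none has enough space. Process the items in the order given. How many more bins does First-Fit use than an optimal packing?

1

First-Fit: [5,7] [11] [3,4,3,2] [8] [5] [10] [9] [9] → 8 bins.
Total size 76; any packing needs at least ⌈76/12⌉ = 7 bins.
An optimal packing achieves that bound: [11] [10,2] [9,3] [9,3] [8,4] [7,5] [5] → 7 bins.
Excess: 8 − 7 = 1.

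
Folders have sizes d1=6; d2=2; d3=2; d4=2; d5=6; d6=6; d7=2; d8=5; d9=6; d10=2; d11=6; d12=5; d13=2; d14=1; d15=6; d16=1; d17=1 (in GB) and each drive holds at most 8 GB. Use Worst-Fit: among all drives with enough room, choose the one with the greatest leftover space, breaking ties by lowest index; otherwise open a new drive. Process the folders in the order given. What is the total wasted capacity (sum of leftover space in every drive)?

11

d1 (6 GB) → drive 1 (remaining 2 GB)
d2 (2 GB) → drive 1 (remaining 0 GB)
d3 (2 GB) → drive 2 (remaining 6 GB)
d4 (2 GB) → drive 2 (remaining 4 GB)
d5 (6 GB) → drive 3 (remaining 2 GB)
d6 (6 GB) → drive 4 (remaining 2 GB)
d7 (2 GB) → drive 2 (remaining 2 GB)
d8 (5 GB) → drive 5 (remaining 3 GB)
d9 (6 GB) → drive 6 (remaining 2 GB)
d10 (2 GB) → drive 5 (remaining 1 GB)
d11 (6 GB) → drive 7 (remaining 2 GB)
d12 (5 GB) → drive 8 (remaining 3 GB)
d13 (2 GB) → drive 8 (remaining 1 GB)
d14 (1 GB) → drive 2 (remaining 1 GB)
d15 (6 GB) → drive 9 (remaining 2 GB)
d16 (1 GB) → drive 3 (remaining 1 GB)
d17 (1 GB) → drive 4 (remaining 1 GB)
9 drives × 8 GB = 72 GB; used 61 GB; unused 11 GB.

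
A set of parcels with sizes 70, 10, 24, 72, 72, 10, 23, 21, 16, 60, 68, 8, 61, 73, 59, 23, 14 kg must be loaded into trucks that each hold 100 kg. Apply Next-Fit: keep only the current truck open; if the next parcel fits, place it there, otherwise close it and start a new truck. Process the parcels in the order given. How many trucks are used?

Put 70 kg in truck 1; 30 kg remain.
Put 10 kg in truck 1; 20 kg remain.
Put 24 kg in truck 2; 76 kg remain.
Put 72 kg in truck 2; 4 kg remain.
Put 72 kg in truck 3; 28 kg remain.
Put 10 kg in truck 3; 18 kg remain.
Put 23 kg in truck 4; 77 kg remain.
Put 21 kg in truck 4; 56 kg remain.
Put 16 kg in truck 4; 40 kg remain.
Put 60 kg in truck 5; 40 kg remain.
Put 68 kg in truck 6; 32 kg remain.
Put 8 kg in truck 6; 24 kg remain.
Put 61 kg in truck 7; 39 kg remain.
Put 73 kg in truck 8; 27 kg remain.
Put 59 kg in truck 9; 41 kg remain.
Put 23 kg in truck 9; 18 kg remain.
Put 14 kg in truck 9; 4 kg remain.
Final trucks: [70,10] [24,72] [72,10] [23,21,16] [60] [68,8] [61] [73] [59,23,14].

9 trucks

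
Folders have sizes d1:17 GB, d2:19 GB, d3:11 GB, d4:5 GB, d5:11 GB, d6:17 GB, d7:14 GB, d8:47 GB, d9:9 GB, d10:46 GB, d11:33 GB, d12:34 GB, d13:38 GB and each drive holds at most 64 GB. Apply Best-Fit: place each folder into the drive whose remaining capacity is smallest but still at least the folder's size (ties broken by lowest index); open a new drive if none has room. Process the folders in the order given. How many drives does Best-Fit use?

d1 (17 GB) → drive 1 (remaining 47 GB)
d2 (19 GB) → drive 1 (remaining 28 GB)
d3 (11 GB) → drive 1 (remaining 17 GB)
d4 (5 GB) → drive 1 (remaining 12 GB)
d5 (11 GB) → drive 1 (remaining 1 GB)
d6 (17 GB) → drive 2 (remaining 47 GB)
d7 (14 GB) → drive 2 (remaining 33 GB)
d8 (47 GB) → drive 3 (remaining 17 GB)
d9 (9 GB) → drive 3 (remaining 8 GB)
d10 (46 GB) → drive 4 (remaining 18 GB)
d11 (33 GB) → drive 2 (remaining 0 GB)
d12 (34 GB) → drive 5 (remaining 30 GB)
d13 (38 GB) → drive 6 (remaining 26 GB)

6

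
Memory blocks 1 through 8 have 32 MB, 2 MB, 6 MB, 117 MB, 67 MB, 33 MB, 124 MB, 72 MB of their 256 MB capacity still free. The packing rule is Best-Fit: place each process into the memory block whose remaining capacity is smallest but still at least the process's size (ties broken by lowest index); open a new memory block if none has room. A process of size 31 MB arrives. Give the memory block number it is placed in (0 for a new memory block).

1

Memory blocks with room: memory block 1 (32 MB), memory block 4 (117 MB), memory block 5 (67 MB), memory block 6 (33 MB), memory block 7 (124 MB), memory block 8 (72 MB).
Tightest fit is memory block 1 with 32 MB free.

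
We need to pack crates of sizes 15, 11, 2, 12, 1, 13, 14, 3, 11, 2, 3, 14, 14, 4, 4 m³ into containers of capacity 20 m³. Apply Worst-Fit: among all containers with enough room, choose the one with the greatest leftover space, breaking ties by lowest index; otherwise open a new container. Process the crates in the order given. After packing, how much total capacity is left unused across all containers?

15 m³ → container 1 (remaining 5 m³)
11 m³ → container 2 (remaining 9 m³)
2 m³ → container 2 (remaining 7 m³)
12 m³ → container 3 (remaining 8 m³)
1 m³ → container 3 (remaining 7 m³)
13 m³ → container 4 (remaining 7 m³)
14 m³ → container 5 (remaining 6 m³)
3 m³ → container 2 (remaining 4 m³)
11 m³ → container 6 (remaining 9 m³)
2 m³ → container 6 (remaining 7 m³)
3 m³ → container 3 (remaining 4 m³)
14 m³ → container 7 (remaining 6 m³)
14 m³ → container 8 (remaining 6 m³)
4 m³ → container 4 (remaining 3 m³)
4 m³ → container 6 (remaining 3 m³)
8 containers × 20 m³ = 160 m³; used 123 m³; unused 37 m³.

37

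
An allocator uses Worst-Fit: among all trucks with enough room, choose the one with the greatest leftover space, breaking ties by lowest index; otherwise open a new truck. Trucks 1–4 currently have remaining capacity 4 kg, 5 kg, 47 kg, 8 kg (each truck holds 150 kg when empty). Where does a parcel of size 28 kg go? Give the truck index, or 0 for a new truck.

Trucks with room: truck 3 (47 kg).
Most room is truck 3 with 47 kg free.

3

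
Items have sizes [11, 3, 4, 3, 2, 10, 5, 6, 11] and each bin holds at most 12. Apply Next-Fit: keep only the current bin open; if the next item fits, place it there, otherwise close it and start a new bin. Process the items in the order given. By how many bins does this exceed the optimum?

Next-Fit: [11] [3,4,3,2] [10] [5,6] [11] → 5 bins.
Total size 55; any packing needs at least ⌈55/12⌉ = 5 bins.
So 5 is already optimal.

0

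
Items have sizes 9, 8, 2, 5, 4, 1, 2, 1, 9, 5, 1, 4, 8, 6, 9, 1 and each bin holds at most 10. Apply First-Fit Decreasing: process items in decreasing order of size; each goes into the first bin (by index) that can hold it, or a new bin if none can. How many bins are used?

Sorted descending: 9, 9, 9, 8, 8, 6, 5, 5, 4, 4, 2, 2, 1, 1, 1, 1.
bin 1: place 9, 1 left
bin 2: place 9, 1 left
bin 3: place 9, 1 left
bin 4: place 8, 2 left
bin 5: place 8, 2 left
bin 6: place 6, 4 left
bin 7: place 5, 5 left
bin 7: place 5, 0 left
bin 6: place 4, 0 left
bin 8: place 4, 6 left
bin 4: place 2, 0 left
bin 5: place 2, 0 left
bin 1: place 1, 0 left
bin 2: place 1, 0 left
bin 3: place 1, 0 left
bin 8: place 1, 5 left
Final bins: [9,1] [9,1] [9,1] [8,2] [8,2] [6,4] [5,5] [4,1].

8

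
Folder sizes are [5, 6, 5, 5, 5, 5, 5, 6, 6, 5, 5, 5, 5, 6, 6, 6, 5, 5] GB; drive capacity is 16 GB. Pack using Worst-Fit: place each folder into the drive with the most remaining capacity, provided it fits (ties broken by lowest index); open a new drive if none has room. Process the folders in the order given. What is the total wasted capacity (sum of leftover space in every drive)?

drive 1: place 5 GB, 11 GB left
drive 1: place 6 GB, 5 GB left
drive 1: place 5 GB, 0 GB left
drive 2: place 5 GB, 11 GB left
drive 2: place 5 GB, 6 GB left
drive 2: place 5 GB, 1 GB left
drive 3: place 5 GB, 11 GB left
drive 3: place 6 GB, 5 GB left
drive 4: place 6 GB, 10 GB left
drive 4: place 5 GB, 5 GB left
drive 3: place 5 GB, 0 GB left
drive 4: place 5 GB, 0 GB left
drive 5: place 5 GB, 11 GB left
drive 5: place 6 GB, 5 GB left
drive 6: place 6 GB, 10 GB left
drive 6: place 6 GB, 4 GB left
drive 5: place 5 GB, 0 GB left
drive 7: place 5 GB, 11 GB left
7 drives × 16 GB = 112 GB; used 96 GB; unused 16 GB.

16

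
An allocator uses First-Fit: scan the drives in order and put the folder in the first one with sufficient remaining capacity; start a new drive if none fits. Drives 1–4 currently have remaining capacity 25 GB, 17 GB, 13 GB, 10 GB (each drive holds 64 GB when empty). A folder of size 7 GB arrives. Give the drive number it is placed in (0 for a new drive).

Drives with room: drive 1 (25 GB), drive 2 (17 GB), drive 3 (13 GB), drive 4 (10 GB).
The first with room is drive 1.

1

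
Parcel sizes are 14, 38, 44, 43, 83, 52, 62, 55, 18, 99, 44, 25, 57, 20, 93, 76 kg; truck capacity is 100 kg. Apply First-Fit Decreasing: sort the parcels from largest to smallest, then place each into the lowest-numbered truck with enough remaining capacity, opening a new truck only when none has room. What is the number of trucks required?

9 trucks

Sorted descending: 99, 93, 83, 76, 62, 57, 55, 52, 44, 44, 43, 38, 25, 20, 18, 14.
99 kg → truck 1 (remaining 1 kg)
93 kg → truck 2 (remaining 7 kg)
83 kg → truck 3 (remaining 17 kg)
76 kg → truck 4 (remaining 24 kg)
62 kg → truck 5 (remaining 38 kg)
57 kg → truck 6 (remaining 43 kg)
55 kg → truck 7 (remaining 45 kg)
52 kg → truck 8 (remaining 48 kg)
44 kg → truck 7 (remaining 1 kg)
44 kg → truck 8 (remaining 4 kg)
43 kg → truck 6 (remaining 0 kg)
38 kg → truck 5 (remaining 0 kg)
25 kg → truck 9 (remaining 75 kg)
20 kg → truck 4 (remaining 4 kg)
18 kg → truck 9 (remaining 57 kg)
14 kg → truck 3 (remaining 3 kg)
Final trucks: [99] [93] [83,14] [76,20] [62,38] [57,43] [55,44] [52,44] [25,18].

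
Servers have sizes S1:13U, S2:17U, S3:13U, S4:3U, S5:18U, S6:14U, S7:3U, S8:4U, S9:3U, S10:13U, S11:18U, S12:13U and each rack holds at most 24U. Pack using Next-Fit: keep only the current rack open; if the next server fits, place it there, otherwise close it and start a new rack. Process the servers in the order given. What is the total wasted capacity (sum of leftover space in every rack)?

60

S1 (13U) → rack 1 (remaining 11U)
S2 (17U) → rack 2 (remaining 7U)
S3 (13U) → rack 3 (remaining 11U)
S4 (3U) → rack 3 (remaining 8U)
S5 (18U) → rack 4 (remaining 6U)
S6 (14U) → rack 5 (remaining 10U)
S7 (3U) → rack 5 (remaining 7U)
S8 (4U) → rack 5 (remaining 3U)
S9 (3U) → rack 5 (remaining 0U)
S10 (13U) → rack 6 (remaining 11U)
S11 (18U) → rack 7 (remaining 6U)
S12 (13U) → rack 8 (remaining 11U)
8 racks × 24U = 192U; used 132U; unused 60U.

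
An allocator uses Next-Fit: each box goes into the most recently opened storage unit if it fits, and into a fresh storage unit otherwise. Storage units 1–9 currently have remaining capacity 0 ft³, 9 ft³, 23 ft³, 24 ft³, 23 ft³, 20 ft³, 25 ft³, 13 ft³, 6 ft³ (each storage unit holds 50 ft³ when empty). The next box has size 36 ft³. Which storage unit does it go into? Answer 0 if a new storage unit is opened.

Next-Fit only looks at storage unit 9, which has 6 ft³ free.
36 ft³ does not fit, so a new storage unit is opened.

0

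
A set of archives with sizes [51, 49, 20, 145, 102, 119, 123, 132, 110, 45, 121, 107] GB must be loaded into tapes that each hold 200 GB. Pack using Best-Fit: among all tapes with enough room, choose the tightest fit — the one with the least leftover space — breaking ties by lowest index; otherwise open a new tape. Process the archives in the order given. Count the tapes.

tape 1: place 51 GB, 149 GB left
tape 1: place 49 GB, 100 GB left
tape 1: place 20 GB, 80 GB left
tape 2: place 145 GB, 55 GB left
tape 3: place 102 GB, 98 GB left
tape 4: place 119 GB, 81 GB left
tape 5: place 123 GB, 77 GB left
tape 6: place 132 GB, 68 GB left
tape 7: place 110 GB, 90 GB left
tape 2: place 45 GB, 10 GB left
tape 8: place 121 GB, 79 GB left
tape 9: place 107 GB, 93 GB left
Final tapes: [51,49,20] [145,45] [102] [119] [123] [132] [110] [121] [107].

9 tapes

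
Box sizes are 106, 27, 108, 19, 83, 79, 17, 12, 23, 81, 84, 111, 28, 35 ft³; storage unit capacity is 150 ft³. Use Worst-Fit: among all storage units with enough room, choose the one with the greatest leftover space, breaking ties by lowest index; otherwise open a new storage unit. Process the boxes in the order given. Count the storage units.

7 storage units

Put 106 ft³ in storage unit 1; 44 ft³ remain.
Put 27 ft³ in storage unit 1; 17 ft³ remain.
Put 108 ft³ in storage unit 2; 42 ft³ remain.
Put 19 ft³ in storage unit 2; 23 ft³ remain.
Put 83 ft³ in storage unit 3; 67 ft³ remain.
Put 79 ft³ in storage unit 4; 71 ft³ remain.
Put 17 ft³ in storage unit 4; 54 ft³ remain.
Put 12 ft³ in storage unit 3; 55 ft³ remain.
Put 23 ft³ in storage unit 3; 32 ft³ remain.
Put 81 ft³ in storage unit 5; 69 ft³ remain.
Put 84 ft³ in storage unit 6; 66 ft³ remain.
Put 111 ft³ in storage unit 7; 39 ft³ remain.
Put 28 ft³ in storage unit 5; 41 ft³ remain.
Put 35 ft³ in storage unit 6; 31 ft³ remain.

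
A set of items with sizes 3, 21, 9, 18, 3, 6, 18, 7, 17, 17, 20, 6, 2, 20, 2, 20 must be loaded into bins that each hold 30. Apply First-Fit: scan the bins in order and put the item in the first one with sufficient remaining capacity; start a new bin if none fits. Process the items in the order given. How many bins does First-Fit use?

8

bin 1: place 3, 27 left
bin 1: place 21, 6 left
bin 2: place 9, 21 left
bin 2: place 18, 3 left
bin 1: place 3, 3 left
bin 3: place 6, 24 left
bin 3: place 18, 6 left
bin 4: place 7, 23 left
bin 4: place 17, 6 left
bin 5: place 17, 13 left
bin 6: place 20, 10 left
bin 3: place 6, 0 left
bin 1: place 2, 1 left
bin 7: place 20, 10 left
bin 2: place 2, 1 left
bin 8: place 20, 10 left
Final bins: [3,21,3,2] [9,18,2] [6,18,6] [7,17] [17] [20] [20] [20].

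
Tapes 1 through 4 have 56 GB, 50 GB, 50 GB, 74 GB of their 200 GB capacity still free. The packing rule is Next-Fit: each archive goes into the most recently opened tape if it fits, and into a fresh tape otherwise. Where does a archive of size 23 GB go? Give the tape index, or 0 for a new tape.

Next-Fit only looks at tape 4, which has 74 GB free.
23 GB fits there.

4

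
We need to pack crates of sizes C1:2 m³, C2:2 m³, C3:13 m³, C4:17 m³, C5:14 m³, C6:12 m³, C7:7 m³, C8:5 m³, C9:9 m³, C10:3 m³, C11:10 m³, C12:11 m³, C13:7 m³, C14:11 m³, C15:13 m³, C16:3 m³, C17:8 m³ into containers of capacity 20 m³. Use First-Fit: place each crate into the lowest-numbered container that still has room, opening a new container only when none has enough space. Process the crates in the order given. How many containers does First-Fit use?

8

C1 (2 m³) → container 1 (remaining 18 m³)
C2 (2 m³) → container 1 (remaining 16 m³)
C3 (13 m³) → container 1 (remaining 3 m³)
C4 (17 m³) → container 2 (remaining 3 m³)
C5 (14 m³) → container 3 (remaining 6 m³)
C6 (12 m³) → container 4 (remaining 8 m³)
C7 (7 m³) → container 4 (remaining 1 m³)
C8 (5 m³) → container 3 (remaining 1 m³)
C9 (9 m³) → container 5 (remaining 11 m³)
C10 (3 m³) → container 1 (remaining 0 m³)
C11 (10 m³) → container 5 (remaining 1 m³)
C12 (11 m³) → container 6 (remaining 9 m³)
C13 (7 m³) → container 6 (remaining 2 m³)
C14 (11 m³) → container 7 (remaining 9 m³)
C15 (13 m³) → container 8 (remaining 7 m³)
C16 (3 m³) → container 2 (remaining 0 m³)
C17 (8 m³) → container 7 (remaining 1 m³)
Final containers: [2,2,13,3] [17,3] [14,5] [12,7] [9,10] [11,7] [11,8] [13].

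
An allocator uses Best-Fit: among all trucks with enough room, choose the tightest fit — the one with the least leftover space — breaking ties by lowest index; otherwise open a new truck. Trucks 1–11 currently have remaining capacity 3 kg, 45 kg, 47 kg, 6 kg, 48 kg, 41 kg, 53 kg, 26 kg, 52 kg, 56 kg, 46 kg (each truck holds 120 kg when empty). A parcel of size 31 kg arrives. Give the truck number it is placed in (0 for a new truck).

6

Trucks with room: truck 2 (45 kg), truck 3 (47 kg), truck 5 (48 kg), truck 6 (41 kg), truck 7 (53 kg), truck 9 (52 kg), truck 10 (56 kg), truck 11 (46 kg).
Tightest fit is truck 6 with 41 kg free.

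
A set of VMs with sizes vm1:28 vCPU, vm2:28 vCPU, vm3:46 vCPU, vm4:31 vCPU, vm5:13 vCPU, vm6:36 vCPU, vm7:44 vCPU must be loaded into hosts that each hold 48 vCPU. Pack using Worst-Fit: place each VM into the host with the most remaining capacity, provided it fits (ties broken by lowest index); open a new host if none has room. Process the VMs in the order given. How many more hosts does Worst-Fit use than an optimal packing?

0

Worst-Fit: [28,13] [28] [46] [31] [36] [44] → 6 hosts.
6 VMs exceed 24 vCPU (half the capacity), and no two of those can share a host, so at least 6 hosts are needed.
So 6 is already optimal.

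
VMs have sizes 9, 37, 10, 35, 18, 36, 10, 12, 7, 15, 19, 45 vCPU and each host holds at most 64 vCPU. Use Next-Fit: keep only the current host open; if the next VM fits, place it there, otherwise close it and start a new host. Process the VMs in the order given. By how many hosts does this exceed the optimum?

1

Next-Fit: [9,37,10] [35,18] [36,10,12] [7,15,19] [45] → 5 hosts.
Total size 253 vCPU; any packing needs at least ⌈253/64⌉ = 4 hosts.
An optimal packing achieves that bound: [45,19] [37,18,9] [36,15,12] [35,10,10,7] → 4 hosts.
Excess: 5 − 4 = 1.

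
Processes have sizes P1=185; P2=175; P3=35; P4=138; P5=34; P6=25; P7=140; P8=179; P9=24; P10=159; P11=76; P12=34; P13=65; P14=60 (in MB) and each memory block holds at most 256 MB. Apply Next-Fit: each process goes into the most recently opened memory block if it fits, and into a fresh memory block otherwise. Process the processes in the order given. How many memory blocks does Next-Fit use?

memory block 1: place P1 (185 MB), 71 MB left
memory block 2: place P2 (175 MB), 81 MB left
memory block 2: place P3 (35 MB), 46 MB left
memory block 3: place P4 (138 MB), 118 MB left
memory block 3: place P5 (34 MB), 84 MB left
memory block 3: place P6 (25 MB), 59 MB left
memory block 4: place P7 (140 MB), 116 MB left
memory block 5: place P8 (179 MB), 77 MB left
memory block 5: place P9 (24 MB), 53 MB left
memory block 6: place P10 (159 MB), 97 MB left
memory block 6: place P11 (76 MB), 21 MB left
memory block 7: place P12 (34 MB), 222 MB left
memory block 7: place P13 (65 MB), 157 MB left
memory block 7: place P14 (60 MB), 97 MB left
Final memory blocks: [185] [175,35] [138,34,25] [140] [179,24] [159,76] [34,65,60].

7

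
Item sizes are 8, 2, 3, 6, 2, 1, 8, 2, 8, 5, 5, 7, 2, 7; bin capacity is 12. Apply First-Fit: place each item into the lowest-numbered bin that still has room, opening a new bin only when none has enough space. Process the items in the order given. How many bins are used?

8 → bin 1 (remaining 4)
2 → bin 1 (remaining 2)
3 → bin 2 (remaining 9)
6 → bin 2 (remaining 3)
2 → bin 1 (remaining 0)
1 → bin 2 (remaining 2)
8 → bin 3 (remaining 4)
2 → bin 2 (remaining 0)
8 → bin 4 (remaining 4)
5 → bin 5 (remaining 7)
5 → bin 5 (remaining 2)
7 → bin 6 (remaining 5)
2 → bin 3 (remaining 2)
7 → bin 7 (remaining 5)
Final bins: [8,2,2] [3,6,1,2] [8,2] [8] [5,5] [7] [7].

7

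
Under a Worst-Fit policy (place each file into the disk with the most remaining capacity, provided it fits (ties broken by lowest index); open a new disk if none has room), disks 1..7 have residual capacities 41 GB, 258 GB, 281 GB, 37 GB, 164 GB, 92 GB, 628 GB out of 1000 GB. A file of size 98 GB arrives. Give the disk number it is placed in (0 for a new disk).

7

Disks with room: disk 2 (258 GB), disk 3 (281 GB), disk 5 (164 GB), disk 7 (628 GB).
Most room is disk 7 with 628 GB free.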